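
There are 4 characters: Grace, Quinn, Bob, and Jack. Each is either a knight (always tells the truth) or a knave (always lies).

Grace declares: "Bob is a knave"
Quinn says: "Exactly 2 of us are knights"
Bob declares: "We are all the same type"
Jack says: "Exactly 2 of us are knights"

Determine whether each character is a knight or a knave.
Grace is a knight.
Quinn is a knave.
Bob is a knave.
Jack is a knave.

Verification:
- Grace (knight) says "Bob is a knave" - this is TRUE because Bob is a knave.
- Quinn (knave) says "Exactly 2 of us are knights" - this is FALSE (a lie) because there are 1 knights.
- Bob (knave) says "We are all the same type" - this is FALSE (a lie) because Grace is a knight and Quinn, Bob, and Jack are knaves.
- Jack (knave) says "Exactly 2 of us are knights" - this is FALSE (a lie) because there are 1 knights.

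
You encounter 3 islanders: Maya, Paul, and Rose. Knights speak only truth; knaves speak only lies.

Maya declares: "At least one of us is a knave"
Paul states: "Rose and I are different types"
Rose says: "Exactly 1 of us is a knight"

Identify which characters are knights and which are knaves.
Maya is a knight.
Paul is a knight.
Rose is a knave.

Verification:
- Maya (knight) says "At least one of us is a knave" - this is TRUE because Rose is a knave.
- Paul (knight) says "Rose and I are different types" - this is TRUE because Paul is a knight and Rose is a knave.
- Rose (knave) says "Exactly 1 of us is a knight" - this is FALSE (a lie) because there are 2 knights.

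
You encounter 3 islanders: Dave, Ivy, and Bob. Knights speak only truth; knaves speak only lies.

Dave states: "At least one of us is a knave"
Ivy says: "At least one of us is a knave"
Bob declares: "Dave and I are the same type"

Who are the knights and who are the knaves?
Dave is a knight.
Ivy is a knight.
Bob is a knave.

Verification:
- Dave (knight) says "At least one of us is a knave" - this is TRUE because Bob is a knave.
- Ivy (knight) says "At least one of us is a knave" - this is TRUE because Bob is a knave.
- Bob (knave) says "Dave and I are the same type" - this is FALSE (a lie) because Bob is a knave and Dave is a knight.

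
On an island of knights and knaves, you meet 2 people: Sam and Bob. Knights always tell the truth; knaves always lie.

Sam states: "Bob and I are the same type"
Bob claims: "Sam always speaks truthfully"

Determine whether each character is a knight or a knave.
Sam is a knight.
Bob is a knight.

Verification:
- Sam (knight) says "Bob and I are the same type" - this is TRUE because Sam is a knight and Bob is a knight.
- Bob (knight) says "Sam always speaks truthfully" - this is TRUE because Sam is a knight.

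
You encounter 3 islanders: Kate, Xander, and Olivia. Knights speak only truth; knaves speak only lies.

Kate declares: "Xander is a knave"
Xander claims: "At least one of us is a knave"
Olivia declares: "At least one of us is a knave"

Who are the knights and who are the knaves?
Kate is a knave.
Xander is a knight.
Olivia is a knight.

Verification:
- Kate (knave) says "Xander is a knave" - this is FALSE (a lie) because Xander is a knight.
- Xander (knight) says "At least one of us is a knave" - this is TRUE because Kate is a knave.
- Olivia (knight) says "At least one of us is a knave" - this is TRUE because Kate is a knave.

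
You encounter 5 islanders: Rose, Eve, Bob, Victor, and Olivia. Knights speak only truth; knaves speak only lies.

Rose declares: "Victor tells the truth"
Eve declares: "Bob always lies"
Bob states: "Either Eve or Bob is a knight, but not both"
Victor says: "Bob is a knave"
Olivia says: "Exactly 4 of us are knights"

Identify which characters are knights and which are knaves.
Rose is a knave.
Eve is a knave.
Bob is a knight.
Victor is a knave.
Olivia is a knave.

Verification:
- Rose (knave) says "Victor tells the truth" - this is FALSE (a lie) because Victor is a knave.
- Eve (knave) says "Bob always lies" - this is FALSE (a lie) because Bob is a knight.
- Bob (knight) says "Either Eve or Bob is a knight, but not both" - this is TRUE because Eve is a knave and Bob is a knight.
- Victor (knave) says "Bob is a knave" - this is FALSE (a lie) because Bob is a knight.
- Olivia (knave) says "Exactly 4 of us are knights" - this is FALSE (a lie) because there are 1 knights.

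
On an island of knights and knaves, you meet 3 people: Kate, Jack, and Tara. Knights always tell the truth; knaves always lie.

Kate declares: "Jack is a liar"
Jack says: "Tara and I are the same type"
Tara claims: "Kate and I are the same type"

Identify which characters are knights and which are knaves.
Kate is a knight.
Jack is a knave.
Tara is a knight.

Verification:
- Kate (knight) says "Jack is a liar" - this is TRUE because Jack is a knave.
- Jack (knave) says "Tara and I are the same type" - this is FALSE (a lie) because Jack is a knave and Tara is a knight.
- Tara (knight) says "Kate and I are the same type" - this is TRUE because Tara is a knight and Kate is a knight.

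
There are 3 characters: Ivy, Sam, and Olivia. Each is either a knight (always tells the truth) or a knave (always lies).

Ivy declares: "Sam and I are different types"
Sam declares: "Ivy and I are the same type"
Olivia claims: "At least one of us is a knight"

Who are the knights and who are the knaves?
Ivy is a knight.
Sam is a knave.
Olivia is a knight.

Verification:
- Ivy (knight) says "Sam and I are different types" - this is TRUE because Ivy is a knight and Sam is a knave.
- Sam (knave) says "Ivy and I are the same type" - this is FALSE (a lie) because Sam is a knave and Ivy is a knight.
- Olivia (knight) says "At least one of us is a knight" - this is TRUE because Ivy and Olivia are knights.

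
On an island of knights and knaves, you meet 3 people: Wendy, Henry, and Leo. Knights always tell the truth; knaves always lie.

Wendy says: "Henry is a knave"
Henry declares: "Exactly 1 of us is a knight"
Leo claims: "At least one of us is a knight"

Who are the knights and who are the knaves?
Wendy is a knight.
Henry is a knave.
Leo is a knight.

Verification:
- Wendy (knight) says "Henry is a knave" - this is TRUE because Henry is a knave.
- Henry (knave) says "Exactly 1 of us is a knight" - this is FALSE (a lie) because there are 2 knights.
- Leo (knight) says "At least one of us is a knight" - this is TRUE because Wendy and Leo are knights.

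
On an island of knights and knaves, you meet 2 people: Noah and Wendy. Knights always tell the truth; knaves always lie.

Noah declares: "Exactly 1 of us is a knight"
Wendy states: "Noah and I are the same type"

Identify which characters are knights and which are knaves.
Noah is a knight.
Wendy is a knave.

Verification:
- Noah (knight) says "Exactly 1 of us is a knight" - this is TRUE because there are 1 knights.
- Wendy (knave) says "Noah and I are the same type" - this is FALSE (a lie) because Wendy is a knave and Noah is a knight.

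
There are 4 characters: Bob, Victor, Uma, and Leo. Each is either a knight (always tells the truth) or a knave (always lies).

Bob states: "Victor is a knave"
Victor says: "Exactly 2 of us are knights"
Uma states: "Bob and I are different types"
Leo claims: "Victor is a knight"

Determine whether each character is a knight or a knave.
Bob is a knave.
Victor is a knight.
Uma is a knave.
Leo is a knight.

Verification:
- Bob (knave) says "Victor is a knave" - this is FALSE (a lie) because Victor is a knight.
- Victor (knight) says "Exactly 2 of us are knights" - this is TRUE because there are 2 knights.
- Uma (knave) says "Bob and I are different types" - this is FALSE (a lie) because Uma is a knave and Bob is a knave.
- Leo (knight) says "Victor is a knight" - this is TRUE because Victor is a knight.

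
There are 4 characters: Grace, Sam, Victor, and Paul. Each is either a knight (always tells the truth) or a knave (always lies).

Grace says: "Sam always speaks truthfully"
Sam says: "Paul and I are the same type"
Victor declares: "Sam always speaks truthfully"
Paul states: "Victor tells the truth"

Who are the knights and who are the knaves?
Grace is a knight.
Sam is a knight.
Victor is a knight.
Paul is a knight.

Verification:
- Grace (knight) says "Sam always speaks truthfully" - this is TRUE because Sam is a knight.
- Sam (knight) says "Paul and I are the same type" - this is TRUE because Sam is a knight and Paul is a knight.
- Victor (knight) says "Sam always speaks truthfully" - this is TRUE because Sam is a knight.
- Paul (knight) says "Victor tells the truth" - this is TRUE because Victor is a knight.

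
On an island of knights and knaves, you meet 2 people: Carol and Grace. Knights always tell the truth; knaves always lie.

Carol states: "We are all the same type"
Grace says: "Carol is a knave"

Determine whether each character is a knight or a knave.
Carol is a knave.
Grace is a knight.

Verification:
- Carol (knave) says "We are all the same type" - this is FALSE (a lie) because Grace is a knight and Carol is a knave.
- Grace (knight) says "Carol is a knave" - this is TRUE because Carol is a knave.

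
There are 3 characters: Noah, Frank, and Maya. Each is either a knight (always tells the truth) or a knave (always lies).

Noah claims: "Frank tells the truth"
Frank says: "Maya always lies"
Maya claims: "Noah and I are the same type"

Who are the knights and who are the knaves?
Noah is a knight.
Frank is a knight.
Maya is a knave.

Verification:
- Noah (knight) says "Frank tells the truth" - this is TRUE because Frank is a knight.
- Frank (knight) says "Maya always lies" - this is TRUE because Maya is a knave.
- Maya (knave) says "Noah and I are the same type" - this is FALSE (a lie) because Maya is a knave and Noah is a knight.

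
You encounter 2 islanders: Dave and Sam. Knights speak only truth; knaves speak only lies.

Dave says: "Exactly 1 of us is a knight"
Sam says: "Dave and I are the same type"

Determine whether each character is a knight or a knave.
Dave is a knight.
Sam is a knave.

Verification:
- Dave (knight) says "Exactly 1 of us is a knight" - this is TRUE because there are 1 knights.
- Sam (knave) says "Dave and I are the same type" - this is FALSE (a lie) because Sam is a knave and Dave is a knight.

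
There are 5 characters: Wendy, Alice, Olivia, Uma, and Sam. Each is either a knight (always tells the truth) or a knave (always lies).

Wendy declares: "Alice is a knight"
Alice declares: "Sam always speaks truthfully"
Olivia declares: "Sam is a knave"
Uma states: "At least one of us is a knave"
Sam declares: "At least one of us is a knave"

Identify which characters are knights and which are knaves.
Wendy is a knight.
Alice is a knight.
Olivia is a knave.
Uma is a knight.
Sam is a knight.

Verification:
- Wendy (knight) says "Alice is a knight" - this is TRUE because Alice is a knight.
- Alice (knight) says "Sam always speaks truthfully" - this is TRUE because Sam is a knight.
- Olivia (knave) says "Sam is a knave" - this is FALSE (a lie) because Sam is a knight.
- Uma (knight) says "At least one of us is a knave" - this is TRUE because Olivia is a knave.
- Sam (knight) says "At least one of us is a knave" - this is TRUE because Olivia is a knave.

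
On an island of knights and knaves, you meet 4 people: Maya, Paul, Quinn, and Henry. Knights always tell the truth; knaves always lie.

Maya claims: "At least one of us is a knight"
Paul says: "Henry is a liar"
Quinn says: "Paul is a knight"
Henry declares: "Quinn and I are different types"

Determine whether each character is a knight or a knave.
Maya is a knight.
Paul is a knave.
Quinn is a knave.
Henry is a knight.

Verification:
- Maya (knight) says "At least one of us is a knight" - this is TRUE because Maya and Henry are knights.
- Paul (knave) says "Henry is a liar" - this is FALSE (a lie) because Henry is a knight.
- Quinn (knave) says "Paul is a knight" - this is FALSE (a lie) because Paul is a knave.
- Henry (knight) says "Quinn and I are different types" - this is TRUE because Henry is a knight and Quinn is a knave.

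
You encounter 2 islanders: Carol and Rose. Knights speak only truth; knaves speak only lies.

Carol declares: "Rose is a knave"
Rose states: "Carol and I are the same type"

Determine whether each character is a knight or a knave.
Carol is a knight.
Rose is a knave.

Verification:
- Carol (knight) says "Rose is a knave" - this is TRUE because Rose is a knave.
- Rose (knave) says "Carol and I are the same type" - this is FALSE (a lie) because Rose is a knave and Carol is a knight.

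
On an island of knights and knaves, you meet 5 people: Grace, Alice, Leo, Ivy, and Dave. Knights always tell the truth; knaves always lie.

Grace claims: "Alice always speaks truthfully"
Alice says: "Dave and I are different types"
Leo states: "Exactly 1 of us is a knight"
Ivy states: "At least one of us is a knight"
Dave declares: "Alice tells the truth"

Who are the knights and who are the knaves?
Grace is a knave.
Alice is a knave.
Leo is a knave.
Ivy is a knave.
Dave is a knave.

Verification:
- Grace (knave) says "Alice always speaks truthfully" - this is FALSE (a lie) because Alice is a knave.
- Alice (knave) says "Dave and I are different types" - this is FALSE (a lie) because Alice is a knave and Dave is a knave.
- Leo (knave) says "Exactly 1 of us is a knight" - this is FALSE (a lie) because there are 0 knights.
- Ivy (knave) says "At least one of us is a knight" - this is FALSE (a lie) because no one is a knight.
- Dave (knave) says "Alice tells the truth" - this is FALSE (a lie) because Alice is a knave.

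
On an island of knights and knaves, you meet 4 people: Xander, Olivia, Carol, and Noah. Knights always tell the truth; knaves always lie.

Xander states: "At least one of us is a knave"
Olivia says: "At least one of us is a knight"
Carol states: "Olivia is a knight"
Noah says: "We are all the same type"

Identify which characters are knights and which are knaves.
Xander is a knight.
Olivia is a knight.
Carol is a knight.
Noah is a knave.

Verification:
- Xander (knight) says "At least one of us is a knave" - this is TRUE because Noah is a knave.
- Olivia (knight) says "At least one of us is a knight" - this is TRUE because Xander, Olivia, and Carol are knights.
- Carol (knight) says "Olivia is a knight" - this is TRUE because Olivia is a knight.
- Noah (knave) says "We are all the same type" - this is FALSE (a lie) because Xander, Olivia, and Carol are knights and Noah is a knave.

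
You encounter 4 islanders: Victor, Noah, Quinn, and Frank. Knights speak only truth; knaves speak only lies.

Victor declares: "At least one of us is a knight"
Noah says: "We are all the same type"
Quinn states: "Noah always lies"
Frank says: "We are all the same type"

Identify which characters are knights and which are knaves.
Victor is a knight.
Noah is a knave.
Quinn is a knight.
Frank is a knave.

Verification:
- Victor (knight) says "At least one of us is a knight" - this is TRUE because Victor and Quinn are knights.
- Noah (knave) says "We are all the same type" - this is FALSE (a lie) because Victor and Quinn are knights and Noah and Frank are knaves.
- Quinn (knight) says "Noah always lies" - this is TRUE because Noah is a knave.
- Frank (knave) says "We are all the same type" - this is FALSE (a lie) because Victor and Quinn are knights and Noah and Frank are knaves.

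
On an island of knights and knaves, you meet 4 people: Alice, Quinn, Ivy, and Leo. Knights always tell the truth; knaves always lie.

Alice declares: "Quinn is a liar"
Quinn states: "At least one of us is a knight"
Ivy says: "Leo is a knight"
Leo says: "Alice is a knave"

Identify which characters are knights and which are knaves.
Alice is a knave.
Quinn is a knight.
Ivy is a knight.
Leo is a knight.

Verification:
- Alice (knave) says "Quinn is a liar" - this is FALSE (a lie) because Quinn is a knight.
- Quinn (knight) says "At least one of us is a knight" - this is TRUE because Quinn, Ivy, and Leo are knights.
- Ivy (knight) says "Leo is a knight" - this is TRUE because Leo is a knight.
- Leo (knight) says "Alice is a knave" - this is TRUE because Alice is a knave.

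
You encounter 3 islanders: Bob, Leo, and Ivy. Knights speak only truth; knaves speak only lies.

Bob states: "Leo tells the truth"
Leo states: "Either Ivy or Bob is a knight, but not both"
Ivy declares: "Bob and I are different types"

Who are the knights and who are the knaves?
Bob is a knave.
Leo is a knave.
Ivy is a knave.

Verification:
- Bob (knave) says "Leo tells the truth" - this is FALSE (a lie) because Leo is a knave.
- Leo (knave) says "Either Ivy or Bob is a knight, but not both" - this is FALSE (a lie) because Ivy is a knave and Bob is a knave.
- Ivy (knave) says "Bob and I are different types" - this is FALSE (a lie) because Ivy is a knave and Bob is a knave.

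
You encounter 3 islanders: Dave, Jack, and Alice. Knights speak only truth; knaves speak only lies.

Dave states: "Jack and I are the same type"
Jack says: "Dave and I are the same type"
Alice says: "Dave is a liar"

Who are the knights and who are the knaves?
Dave is a knight.
Jack is a knight.
Alice is a knave.

Verification:
- Dave (knight) says "Jack and I are the same type" - this is TRUE because Dave is a knight and Jack is a knight.
- Jack (knight) says "Dave and I are the same type" - this is TRUE because Jack is a knight and Dave is a knight.
- Alice (knave) says "Dave is a liar" - this is FALSE (a lie) because Dave is a knight.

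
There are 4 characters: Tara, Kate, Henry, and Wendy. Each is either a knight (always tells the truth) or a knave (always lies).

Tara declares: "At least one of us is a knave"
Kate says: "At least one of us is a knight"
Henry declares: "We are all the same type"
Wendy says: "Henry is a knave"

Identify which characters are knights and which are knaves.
Tara is a knight.
Kate is a knight.
Henry is a knave.
Wendy is a knight.

Verification:
- Tara (knight) says "At least one of us is a knave" - this is TRUE because Henry is a knave.
- Kate (knight) says "At least one of us is a knight" - this is TRUE because Tara, Kate, and Wendy are knights.
- Henry (knave) says "We are all the same type" - this is FALSE (a lie) because Tara, Kate, and Wendy are knights and Henry is a knave.
- Wendy (knight) says "Henry is a knave" - this is TRUE because Henry is a knave.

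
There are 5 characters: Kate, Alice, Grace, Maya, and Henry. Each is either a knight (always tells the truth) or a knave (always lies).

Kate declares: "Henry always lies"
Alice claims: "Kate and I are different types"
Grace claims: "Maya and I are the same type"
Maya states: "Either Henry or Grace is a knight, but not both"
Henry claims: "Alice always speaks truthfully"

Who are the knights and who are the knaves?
Kate is a knave.
Alice is a knight.
Grace is a knave.
Maya is a knight.
Henry is a knight.

Verification:
- Kate (knave) says "Henry always lies" - this is FALSE (a lie) because Henry is a knight.
- Alice (knight) says "Kate and I are different types" - this is TRUE because Alice is a knight and Kate is a knave.
- Grace (knave) says "Maya and I are the same type" - this is FALSE (a lie) because Grace is a knave and Maya is a knight.
- Maya (knight) says "Either Henry or Grace is a knight, but not both" - this is TRUE because Henry is a knight and Grace is a knave.
- Henry (knight) says "Alice always speaks truthfully" - this is TRUE because Alice is a knight.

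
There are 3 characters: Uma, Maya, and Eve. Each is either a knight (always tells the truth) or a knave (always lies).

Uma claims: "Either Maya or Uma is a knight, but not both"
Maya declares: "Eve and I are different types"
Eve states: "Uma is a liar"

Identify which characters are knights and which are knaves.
Uma is a knight.
Maya is a knave.
Eve is a knave.

Verification:
- Uma (knight) says "Either Maya or Uma is a knight, but not both" - this is TRUE because Maya is a knave and Uma is a knight.
- Maya (knave) says "Eve and I are different types" - this is FALSE (a lie) because Maya is a knave and Eve is a knave.
- Eve (knave) says "Uma is a liar" - this is FALSE (a lie) because Uma is a knight.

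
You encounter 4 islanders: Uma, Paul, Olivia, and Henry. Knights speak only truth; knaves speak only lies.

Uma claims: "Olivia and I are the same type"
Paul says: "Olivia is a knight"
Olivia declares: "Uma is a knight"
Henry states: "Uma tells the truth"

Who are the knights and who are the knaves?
Uma is a knight.
Paul is a knight.
Olivia is a knight.
Henry is a knight.

Verification:
- Uma (knight) says "Olivia and I are the same type" - this is TRUE because Uma is a knight and Olivia is a knight.
- Paul (knight) says "Olivia is a knight" - this is TRUE because Olivia is a knight.
- Olivia (knight) says "Uma is a knight" - this is TRUE because Uma is a knight.
- Henry (knight) says "Uma tells the truth" - this is TRUE because Uma is a knight.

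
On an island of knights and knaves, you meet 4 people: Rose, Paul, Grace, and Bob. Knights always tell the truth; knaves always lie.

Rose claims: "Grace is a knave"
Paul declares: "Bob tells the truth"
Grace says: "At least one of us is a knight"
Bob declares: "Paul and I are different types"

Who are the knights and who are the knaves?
Rose is a knave.
Paul is a knave.
Grace is a knight.
Bob is a knave.

Verification:
- Rose (knave) says "Grace is a knave" - this is FALSE (a lie) because Grace is a knight.
- Paul (knave) says "Bob tells the truth" - this is FALSE (a lie) because Bob is a knave.
- Grace (knight) says "At least one of us is a knight" - this is TRUE because Grace is a knight.
- Bob (knave) says "Paul and I are different types" - this is FALSE (a lie) because Bob is a knave and Paul is a knave.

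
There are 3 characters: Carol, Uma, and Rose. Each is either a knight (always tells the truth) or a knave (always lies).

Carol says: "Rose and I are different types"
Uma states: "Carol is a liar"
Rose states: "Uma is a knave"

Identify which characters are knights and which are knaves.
Carol is a knave.
Uma is a knight.
Rose is a knave.

Verification:
- Carol (knave) says "Rose and I are different types" - this is FALSE (a lie) because Carol is a knave and Rose is a knave.
- Uma (knight) says "Carol is a liar" - this is TRUE because Carol is a knave.
- Rose (knave) says "Uma is a knave" - this is FALSE (a lie) because Uma is a knight.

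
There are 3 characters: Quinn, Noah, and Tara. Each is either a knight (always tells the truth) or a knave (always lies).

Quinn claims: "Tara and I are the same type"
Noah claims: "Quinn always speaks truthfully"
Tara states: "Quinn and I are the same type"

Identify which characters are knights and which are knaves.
Quinn is a knight.
Noah is a knight.
Tara is a knight.

Verification:
- Quinn (knight) says "Tara and I are the same type" - this is TRUE because Quinn is a knight and Tara is a knight.
- Noah (knight) says "Quinn always speaks truthfully" - this is TRUE because Quinn is a knight.
- Tara (knight) says "Quinn and I are the same type" - this is TRUE because Tara is a knight and Quinn is a knight.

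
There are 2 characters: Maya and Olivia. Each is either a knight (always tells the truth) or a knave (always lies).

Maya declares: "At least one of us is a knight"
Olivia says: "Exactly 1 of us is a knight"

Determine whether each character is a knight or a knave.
Maya is a knave.
Olivia is a knave.

Verification:
- Maya (knave) says "At least one of us is a knight" - this is FALSE (a lie) because no one is a knight.
- Olivia (knave) says "Exactly 1 of us is a knight" - this is FALSE (a lie) because there are 0 knights.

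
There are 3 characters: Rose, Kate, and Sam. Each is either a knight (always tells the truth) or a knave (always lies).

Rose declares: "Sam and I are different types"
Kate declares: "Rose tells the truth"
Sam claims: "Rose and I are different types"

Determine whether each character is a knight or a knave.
Rose is a knave.
Kate is a knave.
Sam is a knave.

Verification:
- Rose (knave) says "Sam and I are different types" - this is FALSE (a lie) because Rose is a knave and Sam is a knave.
- Kate (knave) says "Rose tells the truth" - this is FALSE (a lie) because Rose is a knave.
- Sam (knave) says "Rose and I are different types" - this is FALSE (a lie) because Sam is a knave and Rose is a knave.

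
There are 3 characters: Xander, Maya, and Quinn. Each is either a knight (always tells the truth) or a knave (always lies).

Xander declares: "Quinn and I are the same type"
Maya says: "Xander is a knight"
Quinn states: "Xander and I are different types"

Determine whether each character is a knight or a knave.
Xander is a knave.
Maya is a knave.
Quinn is a knight.

Verification:
- Xander (knave) says "Quinn and I are the same type" - this is FALSE (a lie) because Xander is a knave and Quinn is a knight.
- Maya (knave) says "Xander is a knight" - this is FALSE (a lie) because Xander is a knave.
- Quinn (knight) says "Xander and I are different types" - this is TRUE because Quinn is a knight and Xander is a knave.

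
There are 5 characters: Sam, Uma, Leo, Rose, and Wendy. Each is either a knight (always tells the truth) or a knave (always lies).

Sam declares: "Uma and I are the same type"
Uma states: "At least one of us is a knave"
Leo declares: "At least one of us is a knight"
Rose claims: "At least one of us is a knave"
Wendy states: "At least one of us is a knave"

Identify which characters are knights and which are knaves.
Sam is a knave.
Uma is a knight.
Leo is a knight.
Rose is a knight.
Wendy is a knight.

Verification:
- Sam (knave) says "Uma and I are the same type" - this is FALSE (a lie) because Sam is a knave and Uma is a knight.
- Uma (knight) says "At least one of us is a knave" - this is TRUE because Sam is a knave.
- Leo (knight) says "At least one of us is a knight" - this is TRUE because Uma, Leo, Rose, and Wendy are knights.
- Rose (knight) says "At least one of us is a knave" - this is TRUE because Sam is a knave.
- Wendy (knight) says "At least one of us is a knave" - this is TRUE because Sam is a knave.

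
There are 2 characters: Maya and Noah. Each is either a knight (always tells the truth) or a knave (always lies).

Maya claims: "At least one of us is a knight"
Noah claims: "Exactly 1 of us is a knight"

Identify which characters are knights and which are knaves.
Maya is a knave.
Noah is a knave.

Verification:
- Maya (knave) says "At least one of us is a knight" - this is FALSE (a lie) because no one is a knight.
- Noah (knave) says "Exactly 1 of us is a knight" - this is FALSE (a lie) because there are 0 knights.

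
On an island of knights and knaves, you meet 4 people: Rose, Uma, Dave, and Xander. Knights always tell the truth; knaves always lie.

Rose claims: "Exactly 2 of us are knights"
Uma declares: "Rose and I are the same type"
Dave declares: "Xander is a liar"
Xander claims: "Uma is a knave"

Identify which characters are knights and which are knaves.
Rose is a knight.
Uma is a knave.
Dave is a knave.
Xander is a knight.

Verification:
- Rose (knight) says "Exactly 2 of us are knights" - this is TRUE because there are 2 knights.
- Uma (knave) says "Rose and I are the same type" - this is FALSE (a lie) because Uma is a knave and Rose is a knight.
- Dave (knave) says "Xander is a liar" - this is FALSE (a lie) because Xander is a knight.
- Xander (knight) says "Uma is a knave" - this is TRUE because Uma is a knave.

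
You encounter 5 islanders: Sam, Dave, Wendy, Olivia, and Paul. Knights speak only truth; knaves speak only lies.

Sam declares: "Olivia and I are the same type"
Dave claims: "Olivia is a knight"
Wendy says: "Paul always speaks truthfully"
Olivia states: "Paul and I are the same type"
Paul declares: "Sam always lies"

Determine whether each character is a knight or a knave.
Sam is a knave.
Dave is a knight.
Wendy is a knight.
Olivia is a knight.
Paul is a knight.

Verification:
- Sam (knave) says "Olivia and I are the same type" - this is FALSE (a lie) because Sam is a knave and Olivia is a knight.
- Dave (knight) says "Olivia is a knight" - this is TRUE because Olivia is a knight.
- Wendy (knight) says "Paul always speaks truthfully" - this is TRUE because Paul is a knight.
- Olivia (knight) says "Paul and I are the same type" - this is TRUE because Olivia is a knight and Paul is a knight.
- Paul (knight) says "Sam always lies" - this is TRUE because Sam is a knave.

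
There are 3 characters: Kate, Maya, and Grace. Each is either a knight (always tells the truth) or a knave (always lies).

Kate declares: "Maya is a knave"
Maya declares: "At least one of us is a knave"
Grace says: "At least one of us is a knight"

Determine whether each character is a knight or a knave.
Kate is a knave.
Maya is a knight.
Grace is a knight.

Verification:
- Kate (knave) says "Maya is a knave" - this is FALSE (a lie) because Maya is a knight.
- Maya (knight) says "At least one of us is a knave" - this is TRUE because Kate is a knave.
- Grace (knight) says "At least one of us is a knight" - this is TRUE because Maya and Grace are knights.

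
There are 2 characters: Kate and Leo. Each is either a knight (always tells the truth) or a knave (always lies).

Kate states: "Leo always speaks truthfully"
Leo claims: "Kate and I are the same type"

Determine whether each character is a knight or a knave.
Kate is a knight.
Leo is a knight.

Verification:
- Kate (knight) says "Leo always speaks truthfully" - this is TRUE because Leo is a knight.
- Leo (knight) says "Kate and I are the same type" - this is TRUE because Leo is a knight and Kate is a knight.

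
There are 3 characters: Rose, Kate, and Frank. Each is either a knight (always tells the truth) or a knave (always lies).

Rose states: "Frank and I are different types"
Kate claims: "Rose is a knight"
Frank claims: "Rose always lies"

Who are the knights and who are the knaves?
Rose is a knight.
Kate is a knight.
Frank is a knave.

Verification:
- Rose (knight) says "Frank and I are different types" - this is TRUE because Rose is a knight and Frank is a knave.
- Kate (knight) says "Rose is a knight" - this is TRUE because Rose is a knight.
- Frank (knave) says "Rose always lies" - this is FALSE (a lie) because Rose is a knight.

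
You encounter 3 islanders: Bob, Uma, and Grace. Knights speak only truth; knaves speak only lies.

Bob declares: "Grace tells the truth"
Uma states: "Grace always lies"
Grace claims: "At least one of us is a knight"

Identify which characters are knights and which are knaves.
Bob is a knight.
Uma is a knave.
Grace is a knight.

Verification:
- Bob (knight) says "Grace tells the truth" - this is TRUE because Grace is a knight.
- Uma (knave) says "Grace always lies" - this is FALSE (a lie) because Grace is a knight.
- Grace (knight) says "At least one of us is a knight" - this is TRUE because Bob and Grace are knights.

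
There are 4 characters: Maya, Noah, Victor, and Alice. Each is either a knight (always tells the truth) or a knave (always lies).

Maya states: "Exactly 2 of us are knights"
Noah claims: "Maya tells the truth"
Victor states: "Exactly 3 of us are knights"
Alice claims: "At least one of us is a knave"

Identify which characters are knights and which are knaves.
Maya is a knave.
Noah is a knave.
Victor is a knave.
Alice is a knight.

Verification:
- Maya (knave) says "Exactly 2 of us are knights" - this is FALSE (a lie) because there are 1 knights.
- Noah (knave) says "Maya tells the truth" - this is FALSE (a lie) because Maya is a knave.
- Victor (knave) says "Exactly 3 of us are knights" - this is FALSE (a lie) because there are 1 knights.
- Alice (knight) says "At least one of us is a knave" - this is TRUE because Maya, Noah, and Victor are knaves.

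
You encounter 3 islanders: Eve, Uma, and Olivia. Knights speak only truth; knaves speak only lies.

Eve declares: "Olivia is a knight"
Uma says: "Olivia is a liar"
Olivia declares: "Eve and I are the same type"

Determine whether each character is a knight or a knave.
Eve is a knight.
Uma is a knave.
Olivia is a knight.

Verification:
- Eve (knight) says "Olivia is a knight" - this is TRUE because Olivia is a knight.
- Uma (knave) says "Olivia is a liar" - this is FALSE (a lie) because Olivia is a knight.
- Olivia (knight) says "Eve and I are the same type" - this is TRUE because Olivia is a knight and Eve is a knight.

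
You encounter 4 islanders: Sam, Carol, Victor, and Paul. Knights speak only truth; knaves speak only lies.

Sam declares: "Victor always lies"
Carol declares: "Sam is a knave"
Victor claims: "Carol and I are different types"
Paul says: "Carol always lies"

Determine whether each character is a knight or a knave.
Sam is a knight.
Carol is a knave.
Victor is a knave.
Paul is a knight.

Verification:
- Sam (knight) says "Victor always lies" - this is TRUE because Victor is a knave.
- Carol (knave) says "Sam is a knave" - this is FALSE (a lie) because Sam is a knight.
- Victor (knave) says "Carol and I are different types" - this is FALSE (a lie) because Victor is a knave and Carol is a knave.
- Paul (knight) says "Carol always lies" - this is TRUE because Carol is a knave.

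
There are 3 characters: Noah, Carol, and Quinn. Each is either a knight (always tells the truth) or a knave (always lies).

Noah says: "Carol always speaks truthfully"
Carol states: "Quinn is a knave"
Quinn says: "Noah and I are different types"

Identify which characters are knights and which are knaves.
Noah is a knave.
Carol is a knave.
Quinn is a knight.

Verification:
- Noah (knave) says "Carol always speaks truthfully" - this is FALSE (a lie) because Carol is a knave.
- Carol (knave) says "Quinn is a knave" - this is FALSE (a lie) because Quinn is a knight.
- Quinn (knight) says "Noah and I are different types" - this is TRUE because Quinn is a knight and Noah is a knave.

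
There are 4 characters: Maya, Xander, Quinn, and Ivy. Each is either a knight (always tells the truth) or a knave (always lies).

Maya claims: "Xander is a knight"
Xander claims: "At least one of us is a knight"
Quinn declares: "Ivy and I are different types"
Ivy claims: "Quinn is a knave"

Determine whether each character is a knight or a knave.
Maya is a knight.
Xander is a knight.
Quinn is a knight.
Ivy is a knave.

Verification:
- Maya (knight) says "Xander is a knight" - this is TRUE because Xander is a knight.
- Xander (knight) says "At least one of us is a knight" - this is TRUE because Maya, Xander, and Quinn are knights.
- Quinn (knight) says "Ivy and I are different types" - this is TRUE because Quinn is a knight and Ivy is a knave.
- Ivy (knave) says "Quinn is a knave" - this is FALSE (a lie) because Quinn is a knight.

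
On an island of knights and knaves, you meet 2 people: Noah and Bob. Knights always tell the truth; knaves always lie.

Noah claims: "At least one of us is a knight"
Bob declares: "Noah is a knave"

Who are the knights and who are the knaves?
Noah is a knight.
Bob is a knave.

Verification:
- Noah (knight) says "At least one of us is a knight" - this is TRUE because Noah is a knight.
- Bob (knave) says "Noah is a knave" - this is FALSE (a lie) because Noah is a knight.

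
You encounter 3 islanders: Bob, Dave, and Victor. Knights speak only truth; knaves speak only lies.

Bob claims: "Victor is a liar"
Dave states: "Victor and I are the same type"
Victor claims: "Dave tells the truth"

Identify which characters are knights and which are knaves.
Bob is a knave.
Dave is a knight.
Victor is a knight.

Verification:
- Bob (knave) says "Victor is a liar" - this is FALSE (a lie) because Victor is a knight.
- Dave (knight) says "Victor and I are the same type" - this is TRUE because Dave is a knight and Victor is a knight.
- Victor (knight) says "Dave tells the truth" - this is TRUE because Dave is a knight.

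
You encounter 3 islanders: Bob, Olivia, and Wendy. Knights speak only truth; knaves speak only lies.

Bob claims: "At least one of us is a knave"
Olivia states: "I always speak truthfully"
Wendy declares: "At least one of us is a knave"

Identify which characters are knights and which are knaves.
Bob is a knight.
Olivia is a knave.
Wendy is a knight.

Verification:
- Bob (knight) says "At least one of us is a knave" - this is TRUE because Olivia is a knave.
- Olivia (knave) says "I always speak truthfully" - this is FALSE (a lie) because Olivia is a knave.
- Wendy (knight) says "At least one of us is a knave" - this is TRUE because Olivia is a knave.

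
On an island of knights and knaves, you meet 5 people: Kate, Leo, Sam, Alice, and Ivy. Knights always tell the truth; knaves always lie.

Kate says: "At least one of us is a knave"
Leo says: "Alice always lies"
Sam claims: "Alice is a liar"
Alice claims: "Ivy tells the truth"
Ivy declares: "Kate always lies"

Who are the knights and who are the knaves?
Kate is a knight.
Leo is a knight.
Sam is a knight.
Alice is a knave.
Ivy is a knave.

Verification:
- Kate (knight) says "At least one of us is a knave" - this is TRUE because Alice and Ivy are knaves.
- Leo (knight) says "Alice always lies" - this is TRUE because Alice is a knave.
- Sam (knight) says "Alice is a liar" - this is TRUE because Alice is a knave.
- Alice (knave) says "Ivy tells the truth" - this is FALSE (a lie) because Ivy is a knave.
- Ivy (knave) says "Kate always lies" - this is FALSE (a lie) because Kate is a knight.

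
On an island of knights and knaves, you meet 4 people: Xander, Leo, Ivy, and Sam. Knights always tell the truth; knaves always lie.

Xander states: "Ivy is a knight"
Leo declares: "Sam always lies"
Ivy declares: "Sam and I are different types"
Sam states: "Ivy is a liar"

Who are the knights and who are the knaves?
Xander is a knight.
Leo is a knight.
Ivy is a knight.
Sam is a knave.

Verification:
- Xander (knight) says "Ivy is a knight" - this is TRUE because Ivy is a knight.
- Leo (knight) says "Sam always lies" - this is TRUE because Sam is a knave.
- Ivy (knight) says "Sam and I are different types" - this is TRUE because Ivy is a knight and Sam is a knave.
- Sam (knave) says "Ivy is a liar" - this is FALSE (a lie) because Ivy is a knight.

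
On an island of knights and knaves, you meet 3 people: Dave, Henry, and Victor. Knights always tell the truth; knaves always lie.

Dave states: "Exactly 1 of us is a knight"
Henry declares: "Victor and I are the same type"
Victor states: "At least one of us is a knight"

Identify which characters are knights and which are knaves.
Dave is a knave.
Henry is a knight.
Victor is a knight.

Verification:
- Dave (knave) says "Exactly 1 of us is a knight" - this is FALSE (a lie) because there are 2 knights.
- Henry (knight) says "Victor and I are the same type" - this is TRUE because Henry is a knight and Victor is a knight.
- Victor (knight) says "At least one of us is a knight" - this is TRUE because Henry and Victor are knights.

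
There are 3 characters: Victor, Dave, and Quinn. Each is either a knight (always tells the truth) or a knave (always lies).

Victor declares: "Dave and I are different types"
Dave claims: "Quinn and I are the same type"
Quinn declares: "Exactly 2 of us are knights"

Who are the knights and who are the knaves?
Victor is a knight.
Dave is a knave.
Quinn is a knight.

Verification:
- Victor (knight) says "Dave and I are different types" - this is TRUE because Victor is a knight and Dave is a knave.
- Dave (knave) says "Quinn and I are the same type" - this is FALSE (a lie) because Dave is a knave and Quinn is a knight.
- Quinn (knight) says "Exactly 2 of us are knights" - this is TRUE because there are 2 knights.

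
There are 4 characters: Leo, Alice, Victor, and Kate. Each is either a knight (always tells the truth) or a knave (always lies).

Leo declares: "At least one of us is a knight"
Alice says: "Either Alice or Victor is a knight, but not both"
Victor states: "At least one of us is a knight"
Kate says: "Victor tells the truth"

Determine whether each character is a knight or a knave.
Leo is a knave.
Alice is a knave.
Victor is a knave.
Kate is a knave.

Verification:
- Leo (knave) says "At least one of us is a knight" - this is FALSE (a lie) because no one is a knight.
- Alice (knave) says "Either Alice or Victor is a knight, but not both" - this is FALSE (a lie) because Alice is a knave and Victor is a knave.
- Victor (knave) says "At least one of us is a knight" - this is FALSE (a lie) because no one is a knight.
- Kate (knave) says "Victor tells the truth" - this is FALSE (a lie) because Victor is a knave.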